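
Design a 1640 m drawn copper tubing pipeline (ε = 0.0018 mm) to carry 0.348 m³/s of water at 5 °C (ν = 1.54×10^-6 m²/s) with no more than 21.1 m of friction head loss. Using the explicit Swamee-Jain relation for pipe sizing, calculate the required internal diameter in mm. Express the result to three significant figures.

D ≈ 400 mm

Swamee-Jain (Type III): D = 0.66·[ε^1.25·(LQ²/(gh_f))^4.75 + ν·Q^9.4·(L/(gh_f))^5.2]^0.04
LQ²/(gh_f) = 0.9595; L/(gh_f) = 7.923
Term 1 = ε^1.25·(…)^4.75 = 5.42×10^-8; Term 2 = ν·Q^9.4·(…)^5.2 = 3.57×10^-6
D = 0.66·(5.42×10^-8 + 3.57×10^-6)^0.04 = 0.3999 m = 400 mm
Check: V = 2.77 m/s, Re = 7.20×10^5, f = 0.01237, h_f = 19.9 m ≈ 21.1 m ✓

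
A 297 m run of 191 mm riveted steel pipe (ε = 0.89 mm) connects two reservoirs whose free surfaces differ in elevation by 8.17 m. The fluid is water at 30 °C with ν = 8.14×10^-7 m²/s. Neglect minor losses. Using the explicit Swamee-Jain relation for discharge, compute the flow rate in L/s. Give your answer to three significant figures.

Swamee-Jain (Type II): Q = -0.965·√(gD⁵h_f/L)·ln[ε/(3.7D) + √(3.17ν²L/(gD³h_f))]
√(gD⁵h_f/L) = √(9.81·0.191⁵·8.17/297) = 0.008282
ε/(3.7D) = 0.00126; √(3.17ν²L/(gD³h_f)) = 3.34×10^-5
Q = -0.965·0.008282·ln(0.001293) = 0.05316 m³/s
Check: V = 1.86 m/s, Re = 4.35×10^5, f = 0.03007, h_f = 8.20 m ≈ 8.17 m ✓

Q ≈ 53.2 L/s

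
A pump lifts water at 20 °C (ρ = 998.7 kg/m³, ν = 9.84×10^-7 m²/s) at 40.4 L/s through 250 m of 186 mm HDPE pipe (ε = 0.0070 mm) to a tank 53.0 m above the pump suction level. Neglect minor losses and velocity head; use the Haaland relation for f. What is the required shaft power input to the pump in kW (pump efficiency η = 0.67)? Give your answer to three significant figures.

V = 4Q/(πD²) = 1.487 m/s; Re = 2.81×10^5; ε/D = 3.76×10^-5; f = 0.01483
h_f = f(L/D)V²/2g = 2.246 m
Total head H = z + h_f = 53.0 + 2.246 = 55.25 m
P_hyd = ρgQH = 998.7·9.81·0.0404·55.25 = 21.87 kW
P_shaft = P_hyd/η = 21.87/0.67 = 32.64 kW

P_shaft ≈ 32.6 kW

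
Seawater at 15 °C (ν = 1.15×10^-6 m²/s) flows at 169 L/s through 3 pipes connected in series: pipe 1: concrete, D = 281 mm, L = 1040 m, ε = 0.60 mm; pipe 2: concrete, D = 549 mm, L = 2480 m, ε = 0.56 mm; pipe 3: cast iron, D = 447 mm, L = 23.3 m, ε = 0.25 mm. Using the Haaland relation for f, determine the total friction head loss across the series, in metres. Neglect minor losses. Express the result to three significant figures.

H ≈ 36.2 m

Pipe 1: V = 2.725 m/s, Re = 6.66×10^5, ε/D = 0.00214, f = 0.02411, h_1 = f(L/D)V²/2g = 33.78 m
Pipe 2: V = 0.7139 m/s, Re = 3.41×10^5, ε/D = 0.00102, f = 0.02051, h_2 = f(L/D)V²/2g = 2.407 m
Pipe 3: V = 1.077 m/s, Re = 4.19×10^5, ε/D = 5.59×10^-4, f = 0.01808, h_3 = f(L/D)V²/2g = 0.05572 m
Series → Q common, losses add: H = Σh = 36.24 m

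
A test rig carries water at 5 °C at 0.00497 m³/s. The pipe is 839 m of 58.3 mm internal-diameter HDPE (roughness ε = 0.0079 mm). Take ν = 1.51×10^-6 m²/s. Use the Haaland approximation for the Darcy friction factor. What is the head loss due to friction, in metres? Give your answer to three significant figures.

V = 4Q/(πD²) = 4·0.00497/(π·0.0583²) = 1.862 m/s
Re = VD/ν = 1.862·0.0583/1.51×10^-6 = 7.19×10^4 → turbulent
ε/D = 0.0079/58.3 = 1.36×10^-4
Haaland: f = 0.01961
h_f = f(L/D)V²/(2g) = 0.01961·(839/0.0583)·1.862²/(2·9.81) = 49.86 m

h_f ≈ 49.9 m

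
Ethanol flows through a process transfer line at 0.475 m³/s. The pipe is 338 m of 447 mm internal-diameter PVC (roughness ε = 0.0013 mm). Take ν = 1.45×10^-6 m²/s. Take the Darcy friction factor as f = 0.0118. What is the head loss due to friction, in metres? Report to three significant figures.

V = 4Q/(πD²) = 4·0.475/(π·0.447²) = 3.027 m/s
h_f = f(L/D)V²/(2g) = 0.01180·(338/0.447)·3.027²/(2·9.81) = 4.166 m

h_f ≈ 4.17 m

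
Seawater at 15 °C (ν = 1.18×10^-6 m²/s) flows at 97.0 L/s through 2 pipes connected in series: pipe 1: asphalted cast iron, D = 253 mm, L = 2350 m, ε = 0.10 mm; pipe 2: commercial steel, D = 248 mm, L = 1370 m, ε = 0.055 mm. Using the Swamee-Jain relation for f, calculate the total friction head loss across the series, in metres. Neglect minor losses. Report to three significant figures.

H ≈ 48.6 m

Pipe 1: V = 1.929 m/s, Re = 4.14×10^5, ε/D = 3.95×10^-4, f = 0.01729, h_1 = f(L/D)V²/2g = 30.47 m
Pipe 2: V = 2.008 m/s, Re = 4.22×10^5, ε/D = 2.22×10^-4, f = 0.01594, h_2 = f(L/D)V²/2g = 18.10 m
Series → Q common, losses add: H = Σh = 48.56 m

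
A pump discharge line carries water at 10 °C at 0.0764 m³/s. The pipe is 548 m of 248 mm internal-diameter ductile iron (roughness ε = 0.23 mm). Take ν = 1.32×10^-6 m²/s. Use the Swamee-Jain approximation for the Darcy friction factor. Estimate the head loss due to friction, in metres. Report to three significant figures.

V = 4Q/(πD²) = 4·0.0764/(π·0.248²) = 1.582 m/s
Re = VD/ν = 1.582·0.248/1.32×10^-6 = 2.97×10^5 → turbulent
ε/D = 0.23/248 = 9.27×10^-4
Swamee-Jain: f = 0.02045
h_f = f(L/D)V²/(2g) = 0.02045·(548/0.248)·1.582²/(2·9.81) = 5.761 m

h_f ≈ 5.76 m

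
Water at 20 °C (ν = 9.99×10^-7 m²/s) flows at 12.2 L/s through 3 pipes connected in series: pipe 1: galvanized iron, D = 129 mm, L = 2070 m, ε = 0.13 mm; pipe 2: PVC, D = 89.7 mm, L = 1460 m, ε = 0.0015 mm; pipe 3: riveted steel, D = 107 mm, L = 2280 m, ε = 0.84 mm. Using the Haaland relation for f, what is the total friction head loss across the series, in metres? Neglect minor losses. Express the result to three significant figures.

H ≈ 136 m

Pipe 1: V = 0.9334 m/s, Re = 1.21×10^5, ε/D = 0.00101, f = 0.02165, h_1 = f(L/D)V²/2g = 15.43 m
Pipe 2: V = 1.931 m/s, Re = 1.73×10^5, ε/D = 1.67×10^-5, f = 0.01603, h_2 = f(L/D)V²/2g = 49.57 m
Pipe 3: V = 1.357 m/s, Re = 1.45×10^5, ε/D = 0.00785, f = 0.03550, h_3 = f(L/D)V²/2g = 70.97 m
Series → Q common, losses add: H = Σh = 136.0 m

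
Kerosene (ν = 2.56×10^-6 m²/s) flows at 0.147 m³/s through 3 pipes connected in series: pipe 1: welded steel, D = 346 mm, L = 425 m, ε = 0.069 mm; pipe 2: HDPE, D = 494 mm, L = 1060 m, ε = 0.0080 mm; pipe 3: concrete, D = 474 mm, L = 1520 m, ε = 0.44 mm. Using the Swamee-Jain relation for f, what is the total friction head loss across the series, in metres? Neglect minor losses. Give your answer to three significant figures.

H ≈ 6.08 m

Pipe 1: V = 1.563 m/s, Re = 2.11×10^5, ε/D = 1.99×10^-4, f = 0.01701, h_1 = f(L/D)V²/2g = 2.602 m
Pipe 2: V = 0.7670 m/s, Re = 1.48×10^5, ε/D = 1.62×10^-5, f = 0.01661, h_2 = f(L/D)V²/2g = 1.069 m
Pipe 3: V = 0.8330 m/s, Re = 1.54×10^5, ε/D = 9.28×10^-4, f = 0.02128, h_3 = f(L/D)V²/2g = 2.414 m
Series → Q common, losses add: H = Σh = 6.085 m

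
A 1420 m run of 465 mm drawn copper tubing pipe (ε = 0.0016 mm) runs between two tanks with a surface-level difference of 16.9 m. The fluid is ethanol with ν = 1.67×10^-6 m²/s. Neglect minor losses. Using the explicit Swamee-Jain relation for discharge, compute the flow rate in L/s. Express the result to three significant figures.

Q ≈ 509 L/s

Swamee-Jain (Type II): Q = -0.965·√(gD⁵h_f/L)·ln[ε/(3.7D) + √(3.17ν²L/(gD³h_f))]
√(gD⁵h_f/L) = √(9.81·0.465⁵·16.9/1420) = 0.05038
ε/(3.7D) = 9.30×10^-7; √(3.17ν²L/(gD³h_f)) = 2.74×10^-5
Q = -0.965·0.05038·ln(2.837×10^-5) = 0.5090 m³/s
Check: V = 3.00 m/s, Re = 8.35×10^5, f = 0.01205, h_f = 16.8 m ≈ 16.9 m ✓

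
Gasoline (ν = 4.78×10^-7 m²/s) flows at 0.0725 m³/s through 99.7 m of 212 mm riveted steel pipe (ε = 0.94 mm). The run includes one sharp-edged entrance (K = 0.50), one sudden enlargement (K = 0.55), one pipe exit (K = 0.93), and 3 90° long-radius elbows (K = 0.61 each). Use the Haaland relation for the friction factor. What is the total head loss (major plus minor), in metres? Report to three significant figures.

V = 4Q/(πD²) = 2.054 m/s; V²/2g = 0.2150 m
Re = 9.11×10^5, ε/D = 0.00443 → f = 0.02945 (Haaland)
Major: h_f = f(L/D)·V²/2g = 0.02945·470.3·0.2150 = 2.978 m
Minor: ΣK = 3.81; h_m = ΣK·V²/2g = 0.8192 m
Total H_L = 2.978 + 0.8192 = 3.797 m

H_L ≈ 3.80 m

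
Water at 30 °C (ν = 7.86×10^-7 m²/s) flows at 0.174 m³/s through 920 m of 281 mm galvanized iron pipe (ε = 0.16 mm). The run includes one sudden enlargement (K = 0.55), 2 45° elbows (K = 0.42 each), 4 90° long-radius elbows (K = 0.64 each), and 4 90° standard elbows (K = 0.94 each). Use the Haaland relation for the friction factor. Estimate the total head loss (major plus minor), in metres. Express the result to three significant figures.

H_L ≈ 26.3 m

V = 4Q/(πD²) = 2.806 m/s; V²/2g = 0.4012 m
Re = 1.00×10^6, ε/D = 5.69×10^-4 → f = 0.01763 (Haaland)
Major: h_f = f(L/D)·V²/2g = 0.01763·3274·0.4012 = 23.16 m
Minor: ΣK = 7.71; h_m = ΣK·V²/2g = 3.093 m
Total H_L = 23.16 + 3.093 = 26.25 m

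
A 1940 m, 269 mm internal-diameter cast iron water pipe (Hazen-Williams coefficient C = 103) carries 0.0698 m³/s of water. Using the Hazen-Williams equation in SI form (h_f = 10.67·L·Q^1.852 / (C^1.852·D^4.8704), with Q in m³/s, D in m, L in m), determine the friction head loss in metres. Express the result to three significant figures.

h_f = 10.67·1940·0.0698^1.852 / (103^1.852·0.269^4.8704) = 16.76 m

h_f ≈ 16.8 m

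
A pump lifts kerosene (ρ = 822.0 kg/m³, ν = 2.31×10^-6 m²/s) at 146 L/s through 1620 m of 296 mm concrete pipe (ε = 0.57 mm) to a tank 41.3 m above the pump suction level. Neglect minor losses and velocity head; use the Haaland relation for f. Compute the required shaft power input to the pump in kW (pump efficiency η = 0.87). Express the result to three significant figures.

V = 4Q/(πD²) = 2.122 m/s; Re = 2.72×10^5; ε/D = 0.00193; f = 0.02383
h_f = f(L/D)V²/2g = 29.93 m
Total head H = z + h_f = 41.3 + 29.93 = 71.23 m
P_hyd = ρgQH = 822.0·9.81·0.146·71.23 = 83.86 kW
P_shaft = P_hyd/η = 83.86/0.87 = 96.39 kW

P_shaft ≈ 96.4 kW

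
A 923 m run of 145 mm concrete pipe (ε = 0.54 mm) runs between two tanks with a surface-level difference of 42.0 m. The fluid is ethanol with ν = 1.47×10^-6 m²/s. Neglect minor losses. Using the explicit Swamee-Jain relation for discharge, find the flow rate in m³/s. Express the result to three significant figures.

Swamee-Jain (Type II): Q = -0.965·√(gD⁵h_f/L)·ln[ε/(3.7D) + √(3.17ν²L/(gD³h_f))]
√(gD⁵h_f/L) = √(9.81·0.145⁵·42.0/923) = 0.005349
ε/(3.7D) = 0.00101; √(3.17ν²L/(gD³h_f)) = 7.09×10^-5
Q = -0.965·0.005349·ln(0.001077) = 0.03527 m³/s
Check: V = 2.14 m/s, Re = 2.11×10^5, f = 0.02856, h_f = 42.3 m ≈ 42.0 m ✓

Q ≈ 0.0353 m³/s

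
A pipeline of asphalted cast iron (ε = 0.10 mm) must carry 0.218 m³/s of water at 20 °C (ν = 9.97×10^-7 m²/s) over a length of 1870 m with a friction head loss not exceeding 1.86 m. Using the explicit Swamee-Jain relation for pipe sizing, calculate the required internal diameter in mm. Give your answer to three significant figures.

Swamee-Jain (Type III): D = 0.66·[ε^1.25·(LQ²/(gh_f))^4.75 + ν·Q^9.4·(L/(gh_f))^5.2]^0.04
LQ²/(gh_f) = 4.870; L/(gh_f) = 102.5
Term 1 = ε^1.25·(…)^4.75 = 0.0184; Term 2 = ν·Q^9.4·(…)^5.2 = 0.0172
D = 0.66·(0.0184 + 0.0172)^0.04 = 0.5776 m = 578 mm
Check: V = 0.832 m/s, Re = 4.82×10^5, f = 0.01530, h_f = 1.75 m ≈ 1.86 m ✓

D ≈ 578 mm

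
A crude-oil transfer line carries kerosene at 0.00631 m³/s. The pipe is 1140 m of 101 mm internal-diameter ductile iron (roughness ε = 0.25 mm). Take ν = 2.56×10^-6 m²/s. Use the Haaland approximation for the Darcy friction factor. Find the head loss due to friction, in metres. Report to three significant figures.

h_f ≈ 10.2 m

V = 4Q/(πD²) = 4·0.00631/(π·0.101²) = 0.7876 m/s
Re = VD/ν = 0.7876·0.101/2.56×10^-6 = 3.11×10^4 → turbulent
ε/D = 0.25/101 = 0.00248
Haaland: f = 0.02864
h_f = f(L/D)V²/(2g) = 0.02864·(1140/0.101)·0.7876²/(2·9.81) = 10.22 m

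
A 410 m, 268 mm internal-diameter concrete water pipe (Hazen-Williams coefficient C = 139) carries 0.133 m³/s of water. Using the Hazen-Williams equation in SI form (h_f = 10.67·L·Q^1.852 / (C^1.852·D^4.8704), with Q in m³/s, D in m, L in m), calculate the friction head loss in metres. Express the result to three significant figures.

h_f = 10.67·410·0.133^1.852 / (139^1.852·0.268^4.8704) = 6.834 m

h_f ≈ 6.83 m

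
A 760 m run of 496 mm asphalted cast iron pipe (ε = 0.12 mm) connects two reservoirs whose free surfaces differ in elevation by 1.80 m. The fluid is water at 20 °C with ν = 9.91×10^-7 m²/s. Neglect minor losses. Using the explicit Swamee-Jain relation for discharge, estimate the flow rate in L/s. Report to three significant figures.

Q ≈ 235 L/s

Swamee-Jain (Type II): Q = -0.965·√(gD⁵h_f/L)·ln[ε/(3.7D) + √(3.17ν²L/(gD³h_f))]
√(gD⁵h_f/L) = √(9.81·0.496⁵·1.80/760) = 0.02641
ε/(3.7D) = 6.54×10^-5; √(3.17ν²L/(gD³h_f)) = 3.31×10^-5
Q = -0.965·0.02641·ln(9.853×10^-5) = 0.2351 m³/s
Check: V = 1.22 m/s, Re = 6.09×10^5, f = 0.01566, h_f = 1.81 m ≈ 1.80 m ✓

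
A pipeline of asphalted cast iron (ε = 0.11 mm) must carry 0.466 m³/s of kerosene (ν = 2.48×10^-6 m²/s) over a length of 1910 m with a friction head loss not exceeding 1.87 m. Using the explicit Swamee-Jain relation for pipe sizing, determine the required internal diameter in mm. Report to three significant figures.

D ≈ 790 mm

Swamee-Jain (Type III): D = 0.66·[ε^1.25·(LQ²/(gh_f))^4.75 + ν·Q^9.4·(L/(gh_f))^5.2]^0.04
LQ²/(gh_f) = 22.61; L/(gh_f) = 104.1
Term 1 = ε^1.25·(…)^4.75 = 30.5; Term 2 = ν·Q^9.4·(…)^5.2 = 58.7
D = 0.66·(30.5 + 58.7)^0.04 = 0.7899 m = 790 mm
Check: V = 0.951 m/s, Re = 3.03×10^5, f = 0.01578, h_f = 1.76 m ≈ 1.87 m ✓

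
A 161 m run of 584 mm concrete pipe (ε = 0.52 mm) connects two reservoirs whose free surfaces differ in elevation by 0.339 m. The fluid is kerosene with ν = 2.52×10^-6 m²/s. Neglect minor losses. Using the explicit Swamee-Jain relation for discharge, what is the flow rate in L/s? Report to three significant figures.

Swamee-Jain (Type II): Q = -0.965·√(gD⁵h_f/L)·ln[ε/(3.7D) + √(3.17ν²L/(gD³h_f))]
√(gD⁵h_f/L) = √(9.81·0.584⁵·0.339/161) = 0.03746
ε/(3.7D) = 2.41×10^-4; √(3.17ν²L/(gD³h_f)) = 7.00×10^-5
Q = -0.965·0.03746·ln(3.106×10^-4) = 0.2920 m³/s
Check: V = 1.09 m/s, Re = 2.53×10^5, f = 0.02046, h_f = 0.342 m ≈ 0.339 m ✓

Q ≈ 292 L/s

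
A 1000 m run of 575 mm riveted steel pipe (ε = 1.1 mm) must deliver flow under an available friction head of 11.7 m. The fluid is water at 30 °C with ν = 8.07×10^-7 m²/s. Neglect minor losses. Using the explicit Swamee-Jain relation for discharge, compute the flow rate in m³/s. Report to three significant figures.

Q ≈ 0.619 m³/s

Swamee-Jain (Type II): Q = -0.965·√(gD⁵h_f/L)·ln[ε/(3.7D) + √(3.17ν²L/(gD³h_f))]
√(gD⁵h_f/L) = √(9.81·0.575⁵·11.7/1000) = 0.08494
ε/(3.7D) = 5.17×10^-4; √(3.17ν²L/(gD³h_f)) = 9.73×10^-6
Q = -0.965·0.08494·ln(5.268×10^-4) = 0.6187 m³/s
Check: V = 2.38 m/s, Re = 1.70×10^6, f = 0.02331, h_f = 11.7 m ≈ 11.7 m ✓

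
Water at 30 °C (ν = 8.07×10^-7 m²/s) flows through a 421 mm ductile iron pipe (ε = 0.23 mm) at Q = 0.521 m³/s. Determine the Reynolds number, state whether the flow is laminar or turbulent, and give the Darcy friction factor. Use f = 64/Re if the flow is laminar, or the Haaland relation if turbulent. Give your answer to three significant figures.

Re ≈ 1.95×10^6; turbulent; f ≈ 0.0173

V = 4Q/(πD²) = 3.743 m/s
Re = VD/ν = 3.743·0.421/8.07×10^-7 = 1.95×10^6
Re > 4000 → turbulent; ε/D = 5.46×10^-4
Haaland: f = 0.01729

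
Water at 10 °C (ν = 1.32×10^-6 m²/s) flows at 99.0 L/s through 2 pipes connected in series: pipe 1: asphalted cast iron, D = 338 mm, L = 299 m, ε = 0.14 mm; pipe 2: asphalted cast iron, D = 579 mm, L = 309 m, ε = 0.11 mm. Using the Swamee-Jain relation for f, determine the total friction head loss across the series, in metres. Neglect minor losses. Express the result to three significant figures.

Pipe 1: V = 1.103 m/s, Re = 2.83×10^5, ε/D = 4.14×10^-4, f = 0.01790, h_1 = f(L/D)V²/2g = 0.9826 m
Pipe 2: V = 0.3760 m/s, Re = 1.65×10^5, ε/D = 1.90×10^-4, f = 0.01752, h_2 = f(L/D)V²/2g = 0.06739 m
Series → Q common, losses add: H = Σh = 1.050 m

H ≈ 1.05 m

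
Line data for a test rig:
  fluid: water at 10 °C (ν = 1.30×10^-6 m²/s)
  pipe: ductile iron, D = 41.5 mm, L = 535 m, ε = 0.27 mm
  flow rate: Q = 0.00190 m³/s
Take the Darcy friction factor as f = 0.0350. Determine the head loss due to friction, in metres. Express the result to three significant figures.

V = 4Q/(πD²) = 4·0.00190/(π·0.0415²) = 1.405 m/s
h_f = f(L/D)V²/(2g) = 0.03500·(535/0.0415)·1.405²/(2·9.81) = 45.37 m

h_f ≈ 45.4 m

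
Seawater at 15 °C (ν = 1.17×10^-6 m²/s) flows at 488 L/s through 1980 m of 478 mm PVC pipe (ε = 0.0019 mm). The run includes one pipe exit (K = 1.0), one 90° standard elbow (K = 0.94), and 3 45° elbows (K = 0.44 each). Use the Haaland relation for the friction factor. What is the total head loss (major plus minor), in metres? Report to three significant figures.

H_L ≈ 19.1 m

V = 4Q/(πD²) = 2.719 m/s; V²/2g = 0.3769 m
Re = 1.11×10^6, ε/D = 3.97×10^-6 → f = 0.01146 (Haaland)
Major: h_f = f(L/D)·V²/2g = 0.01146·4142·0.3769 = 17.89 m
Minor: ΣK = 3.26; h_m = ΣK·V²/2g = 1.229 m
Total H_L = 17.89 + 1.229 = 19.11 m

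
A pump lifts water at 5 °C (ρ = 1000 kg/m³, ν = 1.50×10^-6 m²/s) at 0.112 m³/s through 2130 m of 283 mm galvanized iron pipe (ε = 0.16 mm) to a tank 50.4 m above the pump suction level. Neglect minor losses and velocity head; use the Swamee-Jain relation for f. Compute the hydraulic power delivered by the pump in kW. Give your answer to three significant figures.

V = 4Q/(πD²) = 1.781 m/s; Re = 3.36×10^5; ε/D = 5.65×10^-4; f = 0.01856
h_f = f(L/D)V²/2g = 22.57 m
Total head H = z + h_f = 50.4 + 22.57 = 72.97 m
P_hyd = ρgQH = 1000·9.81·0.112·72.97 = 80.18 kW

P_hyd ≈ 80.2 kW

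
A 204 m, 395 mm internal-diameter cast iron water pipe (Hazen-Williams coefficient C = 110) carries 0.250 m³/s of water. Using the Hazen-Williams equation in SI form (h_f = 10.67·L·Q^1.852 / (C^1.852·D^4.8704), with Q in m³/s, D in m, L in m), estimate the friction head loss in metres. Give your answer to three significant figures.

h_f ≈ 2.55 m

h_f = 10.67·204·0.250^1.852 / (110^1.852·0.395^4.8704) = 2.552 m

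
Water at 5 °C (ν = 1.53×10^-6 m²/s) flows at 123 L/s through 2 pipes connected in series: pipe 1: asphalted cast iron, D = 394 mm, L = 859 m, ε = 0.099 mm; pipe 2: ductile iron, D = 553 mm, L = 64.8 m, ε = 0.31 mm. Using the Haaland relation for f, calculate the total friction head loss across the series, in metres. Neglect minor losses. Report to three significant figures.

Pipe 1: V = 1.009 m/s, Re = 2.60×10^5, ε/D = 2.51×10^-4, f = 0.01670, h_1 = f(L/D)V²/2g = 1.888 m
Pipe 2: V = 0.5121 m/s, Re = 1.85×10^5, ε/D = 5.61×10^-4, f = 0.01907, h_2 = f(L/D)V²/2g = 0.02987 m
Series → Q common, losses add: H = Σh = 1.918 m

H ≈ 1.92 m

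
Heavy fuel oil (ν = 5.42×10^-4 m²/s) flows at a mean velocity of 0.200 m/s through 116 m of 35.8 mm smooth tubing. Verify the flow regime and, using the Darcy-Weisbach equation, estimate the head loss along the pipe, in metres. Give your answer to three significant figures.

h_f ≈ 32.0 m

Re = VD/ν = 0.200·0.03580/5.42×10^-4 = 13.2 → laminar (Re < 2300)
f = 64/Re = 4.845
h_f = f(L/D)V²/(2g) = 4.845·(116/0.03580)·0.200²/(2·9.81) = 32.00 m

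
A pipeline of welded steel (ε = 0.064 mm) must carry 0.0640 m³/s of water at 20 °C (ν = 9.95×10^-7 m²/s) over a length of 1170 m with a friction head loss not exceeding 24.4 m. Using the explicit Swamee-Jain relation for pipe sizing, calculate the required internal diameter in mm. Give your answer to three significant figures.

Swamee-Jain (Type III): D = 0.66·[ε^1.25·(LQ²/(gh_f))^4.75 + ν·Q^9.4·(L/(gh_f))^5.2]^0.04
LQ²/(gh_f) = 0.02002; L/(gh_f) = 4.888
Term 1 = ε^1.25·(…)^4.75 = 4.90×10^-14; Term 2 = ν·Q^9.4·(…)^5.2 = 2.29×10^-14
D = 0.66·(4.90×10^-14 + 2.29×10^-14)^0.04 = 0.1967 m = 197 mm
Check: V = 2.11 m/s, Re = 4.16×10^5, f = 0.01678, h_f = 22.6 m ≈ 24.4 m ✓

D ≈ 197 mm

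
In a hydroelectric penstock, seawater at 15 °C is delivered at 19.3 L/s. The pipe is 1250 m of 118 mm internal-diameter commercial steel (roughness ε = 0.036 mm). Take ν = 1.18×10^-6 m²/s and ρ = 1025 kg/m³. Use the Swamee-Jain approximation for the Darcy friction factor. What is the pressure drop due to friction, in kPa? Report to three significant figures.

V = 4Q/(πD²) = 4·0.0193/(π·0.118²) = 1.765 m/s
Re = VD/ν = 1.765·0.118/1.18×10^-6 = 1.76×10^5 → turbulent
ε/D = 0.036/118 = 3.05×10^-4
Swamee-Jain: f = 0.01808
h_f = f(L/D)V²/(2g) = 0.01808·(1250/0.118)·1.765²/(2·9.81) = 30.41 m
Δp = ρg·h_f = 1025·9.81·30.41 = 305.8 kPa

Δp ≈ 306 kPa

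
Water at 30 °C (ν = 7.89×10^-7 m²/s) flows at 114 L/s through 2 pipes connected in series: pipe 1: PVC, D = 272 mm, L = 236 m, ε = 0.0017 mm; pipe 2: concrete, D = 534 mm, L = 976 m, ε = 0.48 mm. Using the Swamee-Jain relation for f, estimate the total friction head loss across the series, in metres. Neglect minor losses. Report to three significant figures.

Pipe 1: V = 1.962 m/s, Re = 6.76×10^5, ε/D = 6.25×10^-6, f = 0.01253, h_1 = f(L/D)V²/2g = 2.133 m
Pipe 2: V = 0.5090 m/s, Re = 3.45×10^5, ε/D = 8.99×10^-4, f = 0.02019, h_2 = f(L/D)V²/2g = 0.4872 m
Series → Q common, losses add: H = Σh = 2.621 m

H ≈ 2.62 m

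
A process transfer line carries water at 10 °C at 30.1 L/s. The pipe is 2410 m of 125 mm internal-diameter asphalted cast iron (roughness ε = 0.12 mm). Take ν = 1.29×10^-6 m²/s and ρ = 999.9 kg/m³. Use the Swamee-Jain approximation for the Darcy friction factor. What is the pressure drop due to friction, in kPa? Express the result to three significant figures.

V = 4Q/(πD²) = 4·0.0301/(π·0.125²) = 2.453 m/s
Re = VD/ν = 2.453·0.125/1.29×10^-6 = 2.38×10^5 → turbulent
ε/D = 0.12/125 = 9.60×10^-4
Swamee-Jain: f = 0.02082
h_f = f(L/D)V²/(2g) = 0.02082·(2410/0.125)·2.453²/(2·9.81) = 123.1 m
Δp = ρg·h_f = 999.9·9.81·123.1 = 1207 kPa

Δp ≈ 1210 kPa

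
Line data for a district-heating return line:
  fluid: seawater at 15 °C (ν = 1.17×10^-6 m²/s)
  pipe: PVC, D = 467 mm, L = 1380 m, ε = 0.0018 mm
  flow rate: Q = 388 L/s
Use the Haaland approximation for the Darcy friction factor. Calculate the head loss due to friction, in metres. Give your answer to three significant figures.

V = 4Q/(πD²) = 4·0.388/(π·0.467²) = 2.265 m/s
Re = VD/ν = 2.265·0.467/1.17×10^-6 = 9.04×10^5 → turbulent
ε/D = 0.0018/467 = 3.85×10^-6
Haaland: f = 0.01185
h_f = f(L/D)V²/(2g) = 0.01185·(1380/0.467)·2.265²/(2·9.81) = 9.154 m

h_f ≈ 9.15 m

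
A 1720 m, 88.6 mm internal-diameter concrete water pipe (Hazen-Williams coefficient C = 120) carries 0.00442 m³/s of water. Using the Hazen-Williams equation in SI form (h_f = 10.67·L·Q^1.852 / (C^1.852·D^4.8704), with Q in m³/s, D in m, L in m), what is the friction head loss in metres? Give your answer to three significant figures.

h_f = 10.67·1720·0.00442^1.852 / (120^1.852·0.0886^4.8704) = 15.09 m

h_f ≈ 15.1 m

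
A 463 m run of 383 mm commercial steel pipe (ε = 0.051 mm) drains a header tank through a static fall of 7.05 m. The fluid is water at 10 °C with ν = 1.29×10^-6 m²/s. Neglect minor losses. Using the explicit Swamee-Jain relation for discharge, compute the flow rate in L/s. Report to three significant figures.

Q ≈ 329 L/s

Swamee-Jain (Type II): Q = -0.965·√(gD⁵h_f/L)·ln[ε/(3.7D) + √(3.17ν²L/(gD³h_f))]
√(gD⁵h_f/L) = √(9.81·0.383⁵·7.05/463) = 0.03509
ε/(3.7D) = 3.60×10^-5; √(3.17ν²L/(gD³h_f)) = 2.51×10^-5
Q = -0.965·0.03509·ln(6.106×10^-5) = 0.3285 m³/s
Check: V = 2.85 m/s, Re = 8.47×10^5, f = 0.01415, h_f = 7.09 m ≈ 7.05 m ✓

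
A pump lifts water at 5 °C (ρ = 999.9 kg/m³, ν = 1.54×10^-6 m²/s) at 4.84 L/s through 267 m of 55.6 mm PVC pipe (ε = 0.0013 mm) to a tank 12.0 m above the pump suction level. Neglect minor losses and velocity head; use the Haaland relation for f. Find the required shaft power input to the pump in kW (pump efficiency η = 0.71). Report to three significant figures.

P_shaft ≈ 2.05 kW

V = 4Q/(πD²) = 1.993 m/s; Re = 7.20×10^4; ε/D = 2.34×10^-5; f = 0.01919
h_f = f(L/D)V²/2g = 18.66 m
Total head H = z + h_f = 12.0 + 18.66 = 30.66 m
P_hyd = ρgQH = 999.9·9.81·0.00484·30.66 = 1.456 kW
P_shaft = P_hyd/η = 1.456/0.71 = 2.050 kW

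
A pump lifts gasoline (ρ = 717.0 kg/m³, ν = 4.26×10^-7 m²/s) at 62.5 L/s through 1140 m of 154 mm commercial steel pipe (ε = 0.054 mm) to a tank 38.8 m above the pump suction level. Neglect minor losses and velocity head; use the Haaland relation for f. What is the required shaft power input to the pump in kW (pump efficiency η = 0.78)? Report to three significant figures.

P_shaft ≈ 60.1 kW

V = 4Q/(πD²) = 3.355 m/s; Re = 1.21×10^6; ε/D = 3.51×10^-4; f = 0.01595
h_f = f(L/D)V²/2g = 67.75 m
Total head H = z + h_f = 38.8 + 67.75 = 106.6 m
P_hyd = ρgQH = 717.0·9.81·0.0625·106.6 = 46.84 kW
P_shaft = P_hyd/η = 46.84/0.78 = 60.05 kW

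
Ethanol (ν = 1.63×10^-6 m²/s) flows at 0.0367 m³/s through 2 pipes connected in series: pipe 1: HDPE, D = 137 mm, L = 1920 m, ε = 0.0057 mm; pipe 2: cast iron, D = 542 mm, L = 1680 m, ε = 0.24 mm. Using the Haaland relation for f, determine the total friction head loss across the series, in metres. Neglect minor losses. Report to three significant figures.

H ≈ 69.4 m

Pipe 1: V = 2.490 m/s, Re = 2.09×10^5, ε/D = 4.16×10^-5, f = 0.01565, h_1 = f(L/D)V²/2g = 69.27 m
Pipe 2: V = 0.1591 m/s, Re = 5.29×10^4, ε/D = 4.43×10^-4, f = 0.02186, h_2 = f(L/D)V²/2g = 0.08738 m
Series → Q common, losses add: H = Σh = 69.36 m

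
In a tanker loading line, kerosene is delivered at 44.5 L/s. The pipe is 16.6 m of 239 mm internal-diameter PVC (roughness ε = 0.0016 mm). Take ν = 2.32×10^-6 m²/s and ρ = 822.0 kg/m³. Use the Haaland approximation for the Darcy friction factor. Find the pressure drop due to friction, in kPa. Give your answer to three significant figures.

Δp ≈ 0.499 kPa

V = 4Q/(πD²) = 4·0.0445/(π·0.239²) = 0.9919 m/s
Re = VD/ν = 0.9919·0.239/2.32×10^-6 = 1.02×10^5 → turbulent
ε/D = 0.0016/239 = 6.69×10^-6
Haaland: f = 0.01777
h_f = f(L/D)V²/(2g) = 0.01777·(16.6/0.239)·0.9919²/(2·9.81) = 0.06189 m
Δp = ρg·h_f = 822.0·9.81·0.06189 = 0.4990 kPa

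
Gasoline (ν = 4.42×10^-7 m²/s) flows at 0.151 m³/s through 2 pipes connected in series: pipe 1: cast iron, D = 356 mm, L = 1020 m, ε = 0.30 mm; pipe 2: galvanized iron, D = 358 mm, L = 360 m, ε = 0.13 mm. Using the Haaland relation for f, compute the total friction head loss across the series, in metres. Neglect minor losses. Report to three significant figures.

H ≈ 8.28 m

Pipe 1: V = 1.517 m/s, Re = 1.22×10^6, ε/D = 8.43×10^-4, f = 0.01913, h_1 = f(L/D)V²/2g = 6.428 m
Pipe 2: V = 1.500 m/s, Re = 1.22×10^6, ε/D = 3.63×10^-4, f = 0.01605, h_2 = f(L/D)V²/2g = 1.852 m
Series → Q common, losses add: H = Σh = 8.280 m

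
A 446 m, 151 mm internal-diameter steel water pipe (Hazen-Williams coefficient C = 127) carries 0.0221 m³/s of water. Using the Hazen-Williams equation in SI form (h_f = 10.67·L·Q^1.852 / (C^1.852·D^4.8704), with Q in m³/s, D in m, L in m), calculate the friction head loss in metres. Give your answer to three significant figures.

h_f ≈ 5.17 m

h_f = 10.67·446·0.0221^1.852 / (127^1.852·0.151^4.8704) = 5.173 m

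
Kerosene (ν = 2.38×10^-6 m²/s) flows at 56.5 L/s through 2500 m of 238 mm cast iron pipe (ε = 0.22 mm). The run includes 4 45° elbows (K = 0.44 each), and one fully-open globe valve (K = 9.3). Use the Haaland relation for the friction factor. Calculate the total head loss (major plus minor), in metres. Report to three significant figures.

V = 4Q/(πD²) = 1.270 m/s; V²/2g = 0.08221 m
Re = 1.27×10^5, ε/D = 9.24×10^-4 → f = 0.02125 (Haaland)
Major: h_f = f(L/D)·V²/2g = 0.02125·10504·0.08221 = 18.35 m
Minor: ΣK = 11.1; h_m = ΣK·V²/2g = 0.9092 m
Total H_L = 18.35 + 0.9092 = 19.26 m

H_L ≈ 19.3 m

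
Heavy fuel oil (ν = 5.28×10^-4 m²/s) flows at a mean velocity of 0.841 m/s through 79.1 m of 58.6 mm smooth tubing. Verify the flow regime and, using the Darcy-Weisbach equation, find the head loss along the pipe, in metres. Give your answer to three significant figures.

Re = VD/ν = 0.841·0.05860/5.28×10^-4 = 93.3 → laminar (Re < 2300)
f = 64/Re = 0.6857
h_f = f(L/D)V²/(2g) = 0.6857·(79.1/0.05860)·0.841²/(2·9.81) = 33.37 m

h_f ≈ 33.4 m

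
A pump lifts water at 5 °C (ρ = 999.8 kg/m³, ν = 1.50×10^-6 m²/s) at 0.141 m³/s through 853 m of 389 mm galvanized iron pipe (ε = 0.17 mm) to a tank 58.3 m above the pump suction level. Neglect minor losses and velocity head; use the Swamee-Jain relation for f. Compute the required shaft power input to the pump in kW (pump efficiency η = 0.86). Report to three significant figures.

V = 4Q/(πD²) = 1.186 m/s; Re = 3.08×10^5; ε/D = 4.37×10^-4; f = 0.01792
h_f = f(L/D)V²/2g = 2.819 m
Total head H = z + h_f = 58.3 + 2.819 = 61.12 m
P_hyd = ρgQH = 999.8·9.81·0.141·61.12 = 84.52 kW
P_shaft = P_hyd/η = 84.52/0.86 = 98.28 kW

P_shaft ≈ 98.3 kW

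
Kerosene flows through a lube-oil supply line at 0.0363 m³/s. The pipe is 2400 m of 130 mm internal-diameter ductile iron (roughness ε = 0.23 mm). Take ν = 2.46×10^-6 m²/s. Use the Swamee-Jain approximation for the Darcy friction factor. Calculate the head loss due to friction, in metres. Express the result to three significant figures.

h_f ≈ 170 m

V = 4Q/(πD²) = 4·0.0363/(π·0.130²) = 2.735 m/s
Re = VD/ν = 2.735·0.130/2.46×10^-6 = 1.45×10^5 → turbulent
ε/D = 0.23/130 = 0.00177
Swamee-Jain: f = 0.02418
h_f = f(L/D)V²/(2g) = 0.02418·(2400/0.130)·2.735²/(2·9.81) = 170.1 m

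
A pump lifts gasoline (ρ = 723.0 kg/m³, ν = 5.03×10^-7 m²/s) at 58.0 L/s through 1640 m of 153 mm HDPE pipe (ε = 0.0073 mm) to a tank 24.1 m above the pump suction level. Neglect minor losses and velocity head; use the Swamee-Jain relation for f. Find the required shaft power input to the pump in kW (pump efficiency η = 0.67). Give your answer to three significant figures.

V = 4Q/(πD²) = 3.155 m/s; Re = 9.60×10^5; ε/D = 4.77×10^-5; f = 0.01270
h_f = f(L/D)V²/2g = 69.06 m
Total head H = z + h_f = 24.1 + 69.06 = 93.16 m
P_hyd = ρgQH = 723.0·9.81·0.0580·93.16 = 38.32 kW
P_shaft = P_hyd/η = 38.32/0.67 = 57.20 kW

P_shaft ≈ 57.2 kW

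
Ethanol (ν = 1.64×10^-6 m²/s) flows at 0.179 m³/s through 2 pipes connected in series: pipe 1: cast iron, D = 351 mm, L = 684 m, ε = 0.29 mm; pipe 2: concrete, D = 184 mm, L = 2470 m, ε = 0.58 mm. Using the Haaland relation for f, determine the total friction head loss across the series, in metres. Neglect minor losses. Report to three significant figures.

Pipe 1: V = 1.850 m/s, Re = 3.96×10^5, ε/D = 8.26×10^-4, f = 0.01954, h_1 = f(L/D)V²/2g = 6.640 m
Pipe 2: V = 6.732 m/s, Re = 7.55×10^5, ε/D = 0.00315, f = 0.02674, h_2 = f(L/D)V²/2g = 829.2 m
Series → Q common, losses add: H = Σh = 835.8 m

H ≈ 836 m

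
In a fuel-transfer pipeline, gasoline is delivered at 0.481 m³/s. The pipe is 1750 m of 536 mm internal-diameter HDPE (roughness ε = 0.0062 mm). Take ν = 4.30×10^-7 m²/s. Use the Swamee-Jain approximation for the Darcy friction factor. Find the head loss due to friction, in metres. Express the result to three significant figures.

V = 4Q/(πD²) = 4·0.481/(π·0.536²) = 2.132 m/s
Re = VD/ν = 2.132·0.536/4.30×10^-7 = 2.66×10^6 → turbulent
ε/D = 0.0062/536 = 1.16×10^-5
Swamee-Jain: f = 0.01042
h_f = f(L/D)V²/(2g) = 0.01042·(1750/0.536)·2.132²/(2·9.81) = 7.876 m

h_f ≈ 7.88 m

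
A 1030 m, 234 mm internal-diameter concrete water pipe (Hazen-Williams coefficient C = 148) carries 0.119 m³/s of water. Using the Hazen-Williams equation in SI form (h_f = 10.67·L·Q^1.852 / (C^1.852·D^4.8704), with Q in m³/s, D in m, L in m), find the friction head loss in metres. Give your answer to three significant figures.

h_f ≈ 24.1 m

h_f = 10.67·1030·0.119^1.852 / (148^1.852·0.234^4.8704) = 24.09 m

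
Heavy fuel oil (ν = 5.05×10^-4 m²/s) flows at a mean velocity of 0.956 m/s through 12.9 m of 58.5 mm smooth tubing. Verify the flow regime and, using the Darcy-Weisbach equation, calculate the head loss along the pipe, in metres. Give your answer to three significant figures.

Re = VD/ν = 0.956·0.05850/5.05×10^-4 = 111 → laminar (Re < 2300)
f = 64/Re = 0.5779
h_f = f(L/D)V²/(2g) = 0.5779·(12.9/0.05850)·0.956²/(2·9.81) = 5.936 m

h_f ≈ 5.94 m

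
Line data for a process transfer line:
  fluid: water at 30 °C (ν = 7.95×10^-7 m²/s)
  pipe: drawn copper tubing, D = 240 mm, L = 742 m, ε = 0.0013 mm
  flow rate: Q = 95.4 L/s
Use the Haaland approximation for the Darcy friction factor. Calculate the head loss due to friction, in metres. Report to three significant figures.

h_f ≈ 8.82 m

V = 4Q/(πD²) = 4·0.0954/(π·0.240²) = 2.109 m/s
Re = VD/ν = 2.109·0.240/7.95×10^-7 = 6.37×10^5 → turbulent
ε/D = 0.0013/240 = 5.42×10^-6
Haaland: f = 0.01259
h_f = f(L/D)V²/(2g) = 0.01259·(742/0.240)·2.109²/(2·9.81) = 8.820 m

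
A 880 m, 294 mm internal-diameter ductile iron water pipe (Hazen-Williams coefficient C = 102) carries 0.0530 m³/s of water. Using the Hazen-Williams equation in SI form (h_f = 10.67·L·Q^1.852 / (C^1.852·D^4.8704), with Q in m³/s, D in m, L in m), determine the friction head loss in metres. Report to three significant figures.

h_f = 10.67·880·0.0530^1.852 / (102^1.852·0.294^4.8704) = 3.016 m

h_f ≈ 3.02 m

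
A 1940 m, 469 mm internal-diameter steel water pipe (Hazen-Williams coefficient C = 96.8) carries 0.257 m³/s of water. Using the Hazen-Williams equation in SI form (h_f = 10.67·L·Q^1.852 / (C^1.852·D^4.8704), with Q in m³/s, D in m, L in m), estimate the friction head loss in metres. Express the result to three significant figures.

h_f = 10.67·1940·0.257^1.852 / (96.8^1.852·0.469^4.8704) = 14.02 m

h_f ≈ 14.0 m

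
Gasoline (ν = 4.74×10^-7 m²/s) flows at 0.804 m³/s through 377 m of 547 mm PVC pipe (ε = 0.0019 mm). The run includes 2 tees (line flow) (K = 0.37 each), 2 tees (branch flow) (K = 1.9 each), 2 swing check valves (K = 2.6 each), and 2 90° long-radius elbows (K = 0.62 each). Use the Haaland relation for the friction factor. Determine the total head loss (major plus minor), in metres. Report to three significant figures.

H_L ≈ 10.4 m

V = 4Q/(πD²) = 3.421 m/s; V²/2g = 0.5966 m
Re = 3.95×10^6, ε/D = 3.47×10^-6 → f = 0.009468 (Haaland)
Major: h_f = f(L/D)·V²/2g = 0.009468·689.2·0.5966 = 3.893 m
Minor: ΣK = 11.0; h_m = ΣK·V²/2g = 6.551 m
Total H_L = 3.893 + 6.551 = 10.44 m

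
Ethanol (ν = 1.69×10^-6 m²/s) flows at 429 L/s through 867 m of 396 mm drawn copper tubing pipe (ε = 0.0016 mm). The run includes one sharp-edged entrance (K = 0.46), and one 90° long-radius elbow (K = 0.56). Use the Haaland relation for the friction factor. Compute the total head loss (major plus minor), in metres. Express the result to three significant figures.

H_L ≈ 16.9 m

V = 4Q/(πD²) = 3.483 m/s; V²/2g = 0.6184 m
Re = 8.16×10^5, ε/D = 4.04×10^-6 → f = 0.01205 (Haaland)
Major: h_f = f(L/D)·V²/2g = 0.01205·2189·0.6184 = 16.32 m
Minor: ΣK = 1.02; h_m = ΣK·V²/2g = 0.6307 m
Total H_L = 16.32 + 0.6307 = 16.95 m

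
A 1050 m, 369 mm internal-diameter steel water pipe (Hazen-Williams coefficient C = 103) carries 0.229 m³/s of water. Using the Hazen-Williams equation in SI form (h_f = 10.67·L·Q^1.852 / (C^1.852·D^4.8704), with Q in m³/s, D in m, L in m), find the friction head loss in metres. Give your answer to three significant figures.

h_f ≈ 17.6 m

h_f = 10.67·1050·0.229^1.852 / (103^1.852·0.369^4.8704) = 17.57 m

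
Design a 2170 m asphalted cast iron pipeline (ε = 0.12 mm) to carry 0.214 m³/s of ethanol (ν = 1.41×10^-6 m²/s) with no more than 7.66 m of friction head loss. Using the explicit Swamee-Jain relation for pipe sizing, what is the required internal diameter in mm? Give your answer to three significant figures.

Swamee-Jain (Type III): D = 0.66·[ε^1.25·(LQ²/(gh_f))^4.75 + ν·Q^9.4·(L/(gh_f))^5.2]^0.04
LQ²/(gh_f) = 1.322; L/(gh_f) = 28.88
Term 1 = ε^1.25·(…)^4.75 = 4.74×10^-5; Term 2 = ν·Q^9.4·(…)^5.2 = 2.82×10^-5
D = 0.66·(4.74×10^-5 + 2.82×10^-5)^0.04 = 0.4515 m = 452 mm
Check: V = 1.34 m/s, Re = 4.28×10^5, f = 0.01629, h_f = 7.13 m ≈ 7.66 m ✓

D ≈ 452 mm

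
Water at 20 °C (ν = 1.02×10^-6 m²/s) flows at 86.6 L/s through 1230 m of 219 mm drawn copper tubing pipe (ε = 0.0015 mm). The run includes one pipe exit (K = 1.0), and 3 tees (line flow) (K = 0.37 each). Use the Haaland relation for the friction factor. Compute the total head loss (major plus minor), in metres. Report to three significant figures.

V = 4Q/(πD²) = 2.299 m/s; V²/2g = 0.2694 m
Re = 4.94×10^5, ε/D = 6.85×10^-6 → f = 0.01317 (Haaland)
Major: h_f = f(L/D)·V²/2g = 0.01317·5616·0.2694 = 19.92 m
Minor: ΣK = 2.11; h_m = ΣK·V²/2g = 0.5684 m
Total H_L = 19.92 + 0.5684 = 20.49 m

H_L ≈ 20.5 m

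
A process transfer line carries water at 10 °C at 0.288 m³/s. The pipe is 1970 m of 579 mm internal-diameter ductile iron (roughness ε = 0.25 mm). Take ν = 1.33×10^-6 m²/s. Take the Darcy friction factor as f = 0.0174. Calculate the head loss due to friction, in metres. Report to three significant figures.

V = 4Q/(πD²) = 4·0.288/(π·0.579²) = 1.094 m/s
h_f = f(L/D)V²/(2g) = 0.01740·(1970/0.579)·1.094²/(2·9.81) = 3.610 m

h_f ≈ 3.61 m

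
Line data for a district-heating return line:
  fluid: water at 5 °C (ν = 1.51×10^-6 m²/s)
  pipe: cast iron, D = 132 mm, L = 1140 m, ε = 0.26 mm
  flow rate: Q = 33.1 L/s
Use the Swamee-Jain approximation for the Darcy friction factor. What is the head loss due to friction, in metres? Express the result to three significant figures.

V = 4Q/(πD²) = 4·0.0331/(π·0.132²) = 2.419 m/s
Re = VD/ν = 2.419·0.132/1.51×10^-6 = 2.11×10^5 → turbulent
ε/D = 0.26/132 = 0.00197
Swamee-Jain: f = 0.02435
h_f = f(L/D)V²/(2g) = 0.02435·(1140/0.132)·2.419²/(2·9.81) = 62.71 m

h_f ≈ 62.7 m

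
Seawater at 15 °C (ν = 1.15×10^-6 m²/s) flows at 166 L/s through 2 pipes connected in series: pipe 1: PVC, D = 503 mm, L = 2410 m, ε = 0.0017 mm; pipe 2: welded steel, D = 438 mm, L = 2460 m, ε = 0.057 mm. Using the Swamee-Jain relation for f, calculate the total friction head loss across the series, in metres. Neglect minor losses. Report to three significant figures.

Pipe 1: V = 0.8354 m/s, Re = 3.65×10^5, ε/D = 3.38×10^-6, f = 0.01390, h_1 = f(L/D)V²/2g = 2.369 m
Pipe 2: V = 1.102 m/s, Re = 4.20×10^5, ε/D = 1.30×10^-4, f = 0.01509, h_2 = f(L/D)V²/2g = 5.244 m
Series → Q common, losses add: H = Σh = 7.613 m

H ≈ 7.61 m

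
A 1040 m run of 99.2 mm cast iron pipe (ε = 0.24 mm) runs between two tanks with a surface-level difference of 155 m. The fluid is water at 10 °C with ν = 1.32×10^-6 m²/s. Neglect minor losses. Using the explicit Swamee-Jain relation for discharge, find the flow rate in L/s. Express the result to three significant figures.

Swamee-Jain (Type II): Q = -0.965·√(gD⁵h_f/L)·ln[ε/(3.7D) + √(3.17ν²L/(gD³h_f))]
√(gD⁵h_f/L) = √(9.81·0.0992⁵·155/1040) = 0.003748
ε/(3.7D) = 6.54×10^-4; √(3.17ν²L/(gD³h_f)) = 6.22×10^-5
Q = -0.965·0.003748·ln(7.161×10^-4) = 0.02619 m³/s
Check: V = 3.39 m/s, Re = 2.55×10^5, f = 0.02543, h_f = 156 m ≈ 155 m ✓

Q ≈ 26.2 L/s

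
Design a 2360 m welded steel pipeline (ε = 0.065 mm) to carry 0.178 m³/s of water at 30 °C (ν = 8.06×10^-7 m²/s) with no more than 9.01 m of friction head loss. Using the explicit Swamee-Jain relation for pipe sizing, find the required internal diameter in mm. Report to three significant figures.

D ≈ 403 mm

Swamee-Jain (Type III): D = 0.66·[ε^1.25·(LQ²/(gh_f))^4.75 + ν·Q^9.4·(L/(gh_f))^5.2]^0.04
LQ²/(gh_f) = 0.8460; L/(gh_f) = 26.70
Term 1 = ε^1.25·(…)^4.75 = 2.64×10^-6; Term 2 = ν·Q^9.4·(…)^5.2 = 1.90×10^-6
D = 0.66·(2.64×10^-6 + 1.90×10^-6)^0.04 = 0.4035 m = 403 mm
Check: V = 1.39 m/s, Re = 6.97×10^5, f = 0.01470, h_f = 8.49 m ≈ 9.01 m ✓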